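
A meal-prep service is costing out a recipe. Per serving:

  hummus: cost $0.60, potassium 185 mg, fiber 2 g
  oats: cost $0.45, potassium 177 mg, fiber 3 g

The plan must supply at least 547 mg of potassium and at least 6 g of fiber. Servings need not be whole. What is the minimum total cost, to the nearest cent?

At the optimum either one food covers both requirements or two foods hit both targets exactly; no other combination can be cheaper.
hummus only: max(547/185, 6/2) = 3 servings → $1.80.
oats only: max(547/177, 6/3) = 3.09 servings → $1.39.
hummus + oats with both tight: 2.881 servings and 0.0796 servings → $1.76.
The minimum over all feasible corners is $1.39.

$1.39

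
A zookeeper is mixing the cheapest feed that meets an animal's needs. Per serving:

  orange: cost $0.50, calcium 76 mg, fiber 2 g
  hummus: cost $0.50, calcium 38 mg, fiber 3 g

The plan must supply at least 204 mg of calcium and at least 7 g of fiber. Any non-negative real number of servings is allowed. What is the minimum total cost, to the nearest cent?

$1.55

Check every corner: each single food scaled to meet both minima, and each pair solved so both constraints bind.
orange only: max(204/76, 7/2) = 3.5 servings → $1.75.
hummus only: max(204/38, 7/3) = 5.368 servings → $2.68.
orange + hummus with both tight: 2.276 servings and 0.8158 servings → $1.55.
The minimum over all feasible corners is $1.55.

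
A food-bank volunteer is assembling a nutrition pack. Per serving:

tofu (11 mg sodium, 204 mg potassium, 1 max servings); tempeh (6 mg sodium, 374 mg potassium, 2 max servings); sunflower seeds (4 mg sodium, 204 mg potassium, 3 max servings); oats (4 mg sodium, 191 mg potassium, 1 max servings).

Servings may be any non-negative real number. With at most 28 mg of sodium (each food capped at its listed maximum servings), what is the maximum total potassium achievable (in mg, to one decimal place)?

Potassium per mg sodium: tempeh 62.33, sunflower seeds 51, oats 47.75, tofu 18.55.
Take 2 servings of tempeh: uses 12 mg sodium, +748.0 mg potassium (running total 748.0 mg).
Take 3 servings of sunflower seeds: uses 12 mg sodium, +612.0 mg potassium (running total 1360.0 mg).
Take 1 serving of oats: uses 4 mg sodium, +191.0 mg potassium (running total 1551.0 mg).
Greedy by best ratio exhausts the sodium allowance optimally: 1551.0 mg.

1551.0 mg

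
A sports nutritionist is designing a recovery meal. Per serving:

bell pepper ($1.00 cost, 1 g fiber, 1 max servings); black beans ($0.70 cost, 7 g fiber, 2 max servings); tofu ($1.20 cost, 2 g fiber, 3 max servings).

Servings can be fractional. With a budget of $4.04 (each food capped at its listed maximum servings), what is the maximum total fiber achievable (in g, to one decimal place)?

18.4 g

Fiber per dollar: black beans 10, tofu 1.667, bell pepper 1.
Take 2 servings of black beans: spends $1.40, +14.0 g fiber (running total 14.0 g).
Take 2.2 servings of tofu: spends $2.64, +4.4 g fiber (running total 18.4 g).
Filling greedily by fiber-per-dollar is optimal for one linear limit, giving 18.4 g.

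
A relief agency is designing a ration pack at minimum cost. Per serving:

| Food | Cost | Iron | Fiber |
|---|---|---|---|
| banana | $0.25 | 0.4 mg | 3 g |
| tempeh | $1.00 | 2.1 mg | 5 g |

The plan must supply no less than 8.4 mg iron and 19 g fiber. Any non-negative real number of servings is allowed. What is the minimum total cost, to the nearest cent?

banana only: max(8.4/0.4, 19/3) = 21 servings → $5.25.
tempeh only: max(8.4/2.1, 19/5) = 4 servings → $4.00.
banana + tempeh with both targets exact would need a negative amount; discard.
Cheapest feasible corner: $4.00.

$4.00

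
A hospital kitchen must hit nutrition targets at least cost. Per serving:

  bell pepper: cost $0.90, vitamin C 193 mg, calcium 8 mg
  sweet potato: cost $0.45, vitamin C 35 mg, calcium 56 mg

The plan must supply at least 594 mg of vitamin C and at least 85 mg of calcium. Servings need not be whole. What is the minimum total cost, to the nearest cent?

At the optimum either one food covers both requirements or two foods hit both targets exactly; no other combination can be cheaper.
bell pepper only: max(594/193, 85/8) = 10.62 servings → $9.56.
sweet potato only: max(594/35, 85/56) = 16.97 servings → $7.64.
bell pepper + sweet potato with both tight: 2.877 servings and 1.107 servings → $3.09.
The minimum over all feasible corners is $3.09.

$3.09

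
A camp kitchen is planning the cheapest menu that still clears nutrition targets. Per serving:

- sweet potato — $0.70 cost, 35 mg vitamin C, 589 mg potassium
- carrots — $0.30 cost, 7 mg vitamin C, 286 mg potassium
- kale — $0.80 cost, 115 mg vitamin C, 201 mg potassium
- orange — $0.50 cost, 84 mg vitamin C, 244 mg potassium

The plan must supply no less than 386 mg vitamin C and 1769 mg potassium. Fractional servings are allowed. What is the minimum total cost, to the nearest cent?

With two linear requirements the optimum uses one or two foods; enumerate the corners.
sweet potato only: max(386/35, 1769/589) = 11.03 servings → $7.72.
carrots only: max(386/7, 1769/286) = 55.14 servings → $16.54.
kale only: max(386/115, 1769/201) = 8.801 servings → $7.04.
orange only: max(386/84, 1769/244) = 7.25 servings → $3.62.
sweet potato + carrots with both targets exact would need a negative amount; discard.
sweet potato + kale with both tight: 2.073 servings and 2.726 servings → $3.63.
sweet potato + orange with both tight: 1.329 servings and 4.041 servings → $2.95.
carrots + kale with both tight: 3.997 servings and 3.113 servings → $3.69.
carrots + orange with both tight: 2.438 servings and 4.392 servings → $2.93.
kale + orange: intersection lies outside the first quadrant.
Cheapest feasible corner: $2.93.

$2.93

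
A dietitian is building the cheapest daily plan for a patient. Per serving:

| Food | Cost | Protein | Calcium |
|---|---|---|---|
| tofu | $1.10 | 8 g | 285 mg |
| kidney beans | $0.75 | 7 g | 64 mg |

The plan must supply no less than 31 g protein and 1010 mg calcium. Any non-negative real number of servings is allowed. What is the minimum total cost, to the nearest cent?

$4.15

Check every corner: each single food scaled to meet both minima, and each pair solved so both constraints bind.
tofu only: max(31/8, 1010/285) = 3.875 servings → $4.26.
kidney beans only: max(31/7, 1010/64) = 15.78 servings → $11.84.
tofu + kidney beans with both tight: 3.43 servings and 0.5091 servings → $4.15.
So the least-cost plan costs $4.15.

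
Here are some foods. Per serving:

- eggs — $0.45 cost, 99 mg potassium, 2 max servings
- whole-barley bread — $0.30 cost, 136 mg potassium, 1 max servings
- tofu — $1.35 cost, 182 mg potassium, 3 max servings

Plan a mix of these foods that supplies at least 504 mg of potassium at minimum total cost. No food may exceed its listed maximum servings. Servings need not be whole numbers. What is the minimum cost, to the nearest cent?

Cost per mg of potassium: whole-barley bread $0.0022, eggs $0.0045, tofu $0.0074.
Take 1 serving of whole-barley bread: +136.0 mg potassium for $0.30 (total $0.30, still need 368.0 mg).
Take 2 servings of eggs: +198.0 mg potassium for $0.90 (total $1.20, still need 170.0 mg).
Take 0.9341 servings of tofu: +170.0 mg potassium for $1.26 (total $2.46, still need 0.0 mg).
Filling from the cheapest source first is optimal under one linear minimum: $2.46.

$2.46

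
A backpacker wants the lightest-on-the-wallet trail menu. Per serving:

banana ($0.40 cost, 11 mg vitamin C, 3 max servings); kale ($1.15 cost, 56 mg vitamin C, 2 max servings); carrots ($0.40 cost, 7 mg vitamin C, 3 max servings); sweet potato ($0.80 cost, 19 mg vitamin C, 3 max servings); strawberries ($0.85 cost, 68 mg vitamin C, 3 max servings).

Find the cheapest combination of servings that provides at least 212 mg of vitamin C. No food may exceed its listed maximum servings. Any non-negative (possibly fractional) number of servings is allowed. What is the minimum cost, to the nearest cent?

$2.71

Cost per mg of vitamin C: strawberries $0.0125, kale $0.0205, banana $0.0364, sweet potato $0.0421, carrots $0.0571.
Take 3 servings of strawberries: +204.0 mg vitamin C for $2.55 (total $2.55, still need 8.0 mg).
Take 0.1429 servings of kale: +8.0 mg vitamin C for $0.16 (total $2.71, still need 0.0 mg).
Filling from the cheapest source first is optimal under one linear minimum: $2.71.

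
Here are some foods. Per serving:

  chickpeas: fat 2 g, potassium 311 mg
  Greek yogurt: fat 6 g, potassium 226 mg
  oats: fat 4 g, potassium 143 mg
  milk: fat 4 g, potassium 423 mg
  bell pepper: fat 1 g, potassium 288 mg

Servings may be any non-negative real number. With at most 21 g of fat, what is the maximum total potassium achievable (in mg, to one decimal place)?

6048.0 mg

Potassium per g fat: bell pepper 288, chickpeas 155.5, milk 105.8, Greek yogurt 37.67, oats 35.75.
With no serving limits, spend the whole fat allowance on bell pepper: 21 g / 1 g × 288 mg = 6048.0 mg.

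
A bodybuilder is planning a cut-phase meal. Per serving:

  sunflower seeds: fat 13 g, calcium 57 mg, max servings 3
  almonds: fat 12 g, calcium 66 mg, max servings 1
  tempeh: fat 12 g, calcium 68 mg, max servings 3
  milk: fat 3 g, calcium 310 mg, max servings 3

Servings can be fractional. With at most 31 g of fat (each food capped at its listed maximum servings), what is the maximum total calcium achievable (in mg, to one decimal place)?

Calcium per g fat: milk 103.3, tempeh 5.667, almonds 5.5, sunflower seeds 4.385.
Take 3 servings of milk: uses 9 g fat, +930.0 mg calcium (running total 930.0 mg).
Take 1.833 servings of tempeh: uses 22 g fat, +124.7 mg calcium (running total 1054.7 mg).
Filling greedily by calcium-per-g fat is optimal for one linear limit, giving 1054.7 mg.

1054.7 mg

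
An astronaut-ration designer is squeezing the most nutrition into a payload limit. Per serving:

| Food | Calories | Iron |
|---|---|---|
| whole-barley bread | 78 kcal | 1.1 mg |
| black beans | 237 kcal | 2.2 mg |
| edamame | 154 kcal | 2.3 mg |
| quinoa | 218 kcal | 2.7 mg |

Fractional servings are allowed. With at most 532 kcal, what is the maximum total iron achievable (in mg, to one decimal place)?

7.9 mg

Iron per kcal: edamame 0.01494, whole-barley bread 0.0141, quinoa 0.01239, black beans 0.009283.
With no serving limits, spend the whole calories allowance on edamame: 532 kcal / 154 kcal × 2.3 mg = 7.9 mg.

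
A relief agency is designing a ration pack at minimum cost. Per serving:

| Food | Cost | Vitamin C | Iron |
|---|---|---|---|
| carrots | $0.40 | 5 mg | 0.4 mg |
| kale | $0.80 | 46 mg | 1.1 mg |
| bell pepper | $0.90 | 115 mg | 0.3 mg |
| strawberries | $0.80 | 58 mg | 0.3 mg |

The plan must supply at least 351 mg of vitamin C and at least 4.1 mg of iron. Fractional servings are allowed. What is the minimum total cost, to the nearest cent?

$4.18

carrots only: max(351/5, 4.1/0.4) = 70.2 servings → $28.08.
kale only: max(351/46, 4.1/1.1) = 7.63 servings → $6.10.
bell pepper only: max(351/115, 4.1/0.3) = 13.67 servings → $12.30.
strawberries only: max(351/58, 4.1/0.3) = 13.67 servings → $10.93.
carrots + kale: intersection lies outside the first quadrant.
carrots + bell pepper with both tight: 8.229 servings and 2.694 servings → $5.72.
carrots + strawberries with both tight: 6.106 servings and 5.525 servings → $6.86.
kale + bell pepper with both tight: 3.249 servings and 1.752 servings → $4.18.
kale + strawberries with both tight: 2.65 servings and 3.95 servings → $5.28.
bell pepper + strawberries: intersection lies outside the first quadrant.
So the least-cost plan costs $4.18.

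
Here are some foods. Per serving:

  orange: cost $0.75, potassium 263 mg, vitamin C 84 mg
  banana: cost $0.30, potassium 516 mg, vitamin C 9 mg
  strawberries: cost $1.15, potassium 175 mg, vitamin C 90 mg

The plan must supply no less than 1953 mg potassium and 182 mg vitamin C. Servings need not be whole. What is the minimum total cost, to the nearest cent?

The cheapest plan sits at a corner of the feasible region — with two constraints it uses at most two foods.
orange only: max(1953/263, 182/84) = 7.426 servings → $5.57.
banana only: max(1953/516, 182/9) = 20.22 servings → $6.07.
strawberries only: max(1953/175, 182/90) = 11.16 servings → $12.83.
orange + banana with both tight: 1.863 servings and 2.835 servings → $2.25.
orange + strawberries: the both-tight solution has a negative serving — not a feasible corner.
banana + strawberries with both tight: 3.208 servings and 1.701 servings → $2.92.
The minimum over all feasible corners is $2.25.

$2.25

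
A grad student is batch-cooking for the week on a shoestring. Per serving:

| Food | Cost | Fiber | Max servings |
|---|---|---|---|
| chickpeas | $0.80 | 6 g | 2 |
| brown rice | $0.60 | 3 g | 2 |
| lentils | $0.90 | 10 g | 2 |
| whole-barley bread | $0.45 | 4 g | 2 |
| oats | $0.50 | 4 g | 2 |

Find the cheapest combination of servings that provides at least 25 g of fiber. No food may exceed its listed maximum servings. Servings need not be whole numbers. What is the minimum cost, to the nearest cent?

$2.36

Cost per g of fiber: lentils $0.0900, whole-barley bread $0.1125, oats $0.1250, chickpeas $0.1333, brown rice $0.2000.
Take 2 servings of lentils: +20.0 g fiber for $1.80 (total $1.80, still need 5.0 g).
Take 1.25 servings of whole-barley bread: +5.0 g fiber for $0.56 (total $2.36, still need 0.0 g).
Greedy by cheapest-per-g is optimal for a single linear constraint, so the minimum cost is $2.36.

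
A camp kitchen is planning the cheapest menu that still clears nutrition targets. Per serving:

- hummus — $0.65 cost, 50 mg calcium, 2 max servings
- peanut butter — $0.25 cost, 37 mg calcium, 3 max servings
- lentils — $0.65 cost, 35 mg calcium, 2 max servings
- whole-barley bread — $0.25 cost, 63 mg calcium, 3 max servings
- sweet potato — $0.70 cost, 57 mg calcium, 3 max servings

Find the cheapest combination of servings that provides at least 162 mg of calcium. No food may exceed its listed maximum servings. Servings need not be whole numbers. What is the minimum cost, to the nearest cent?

$0.64

Cost per mg of calcium: whole-barley bread $0.0040, peanut butter $0.0068, sweet potato $0.0123, hummus $0.0130, lentils $0.0186.
Take 2.571 servings of whole-barley bread: +162.0 mg calcium for $0.64 (total $0.64, still need 0.0 mg).
Greedy by cheapest-per-mg is optimal for a single linear constraint, so the minimum cost is $0.64.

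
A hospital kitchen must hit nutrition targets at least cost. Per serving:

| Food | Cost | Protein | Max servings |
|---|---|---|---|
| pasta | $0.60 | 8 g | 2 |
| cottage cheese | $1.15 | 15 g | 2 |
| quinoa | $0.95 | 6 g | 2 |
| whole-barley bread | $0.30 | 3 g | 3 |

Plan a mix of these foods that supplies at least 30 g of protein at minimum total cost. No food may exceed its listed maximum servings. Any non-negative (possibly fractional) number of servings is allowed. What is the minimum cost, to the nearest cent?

Cost per g of protein: pasta $0.0750, cottage cheese $0.0767, whole-barley bread $0.1000, quinoa $0.1583.
Take 2 servings of pasta: +16.0 g protein for $1.20 (total $1.20, still need 14.0 g).
Take 0.9333 servings of cottage cheese: +14.0 g protein for $1.07 (total $2.27, still need 0.0 g).
Greedy by cheapest-per-g is optimal for a single linear constraint, so the minimum cost is $2.27.

$2.27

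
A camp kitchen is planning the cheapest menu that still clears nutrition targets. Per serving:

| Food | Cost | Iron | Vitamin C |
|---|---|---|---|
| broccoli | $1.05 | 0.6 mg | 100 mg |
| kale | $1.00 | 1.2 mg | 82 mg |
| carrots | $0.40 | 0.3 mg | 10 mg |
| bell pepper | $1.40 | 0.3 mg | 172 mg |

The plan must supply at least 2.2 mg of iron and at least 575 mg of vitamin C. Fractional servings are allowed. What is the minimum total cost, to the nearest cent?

$5.06

At the optimum either one food covers both requirements or two foods hit both targets exactly; no other combination can be cheaper.
broccoli only: max(2.2/0.6, 575/100) = 5.75 servings → $6.04.
kale only: max(2.2/1.2, 575/82) = 7.012 servings → $7.01.
carrots only: max(2.2/0.3, 575/10) = 57.5 servings → $23.00.
bell pepper only: max(2.2/0.3, 575/172) = 7.333 servings → $10.27.
broccoli + kale with both targets exact would need a negative amount; discard.
broccoli + carrots: intersection lies outside the first quadrant.
broccoli + bell pepper with both tight: 2.813 servings and 1.708 servings → $5.34.
kale + carrots: the both-tight solution has a negative serving — not a feasible corner.
kale + bell pepper with both tight: 1.133 servings and 2.803 servings → $5.06.
carrots + bell pepper with both tight: 4.237 servings and 3.097 servings → $6.03.
The minimum over all feasible corners is $5.06.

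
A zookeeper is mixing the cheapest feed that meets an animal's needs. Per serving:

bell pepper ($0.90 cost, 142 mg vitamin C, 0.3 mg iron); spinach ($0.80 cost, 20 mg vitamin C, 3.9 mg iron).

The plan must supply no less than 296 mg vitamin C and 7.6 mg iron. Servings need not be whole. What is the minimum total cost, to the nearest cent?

$3.09

A basic optimal solution has at most two foods positive. Try each food alone and each pair with both targets met exactly.
bell pepper only: max(296/142, 7.6/0.3) = 25.33 servings → $22.80.
spinach only: max(296/20, 7.6/3.9) = 14.8 servings → $11.84.
bell pepper + spinach with both tight: 1.83 servings and 1.808 servings → $3.09.
The minimum over all feasible corners is $3.09.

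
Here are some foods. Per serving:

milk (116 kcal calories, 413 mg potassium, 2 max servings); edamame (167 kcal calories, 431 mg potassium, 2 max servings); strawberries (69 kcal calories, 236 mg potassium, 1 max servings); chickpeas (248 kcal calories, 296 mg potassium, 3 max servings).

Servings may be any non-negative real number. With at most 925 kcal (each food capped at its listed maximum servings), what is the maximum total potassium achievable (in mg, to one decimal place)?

2270.1 mg

Potassium per kcal: milk 3.56, strawberries 3.42, edamame 2.581, chickpeas 1.194.
Take 2 servings of milk: uses 232 kcal, +826.0 mg potassium (running total 826.0 mg).
Take 1 serving of strawberries: uses 69 kcal, +236.0 mg potassium (running total 1062.0 mg).
Take 2 servings of edamame: uses 334 kcal, +862.0 mg potassium (running total 1924.0 mg).
Take 1.169 servings of chickpeas: uses 290 kcal, +346.1 mg potassium (running total 2270.1 mg).
Greedy by best ratio exhausts the calories allowance optimally: 2270.1 mg.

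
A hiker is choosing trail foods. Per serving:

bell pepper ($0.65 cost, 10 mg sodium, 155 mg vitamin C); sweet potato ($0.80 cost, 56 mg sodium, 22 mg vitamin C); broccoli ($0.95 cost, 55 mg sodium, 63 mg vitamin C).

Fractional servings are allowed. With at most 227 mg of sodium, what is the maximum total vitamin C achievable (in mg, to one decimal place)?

Vitamin C per mg sodium: bell pepper 15.5, broccoli 1.145, sweet potato 0.3929.
With no serving limits, spend the whole sodium allowance on bell pepper: 227 mg / 10 mg × 155 mg = 3518.5 mg.

3518.5 mg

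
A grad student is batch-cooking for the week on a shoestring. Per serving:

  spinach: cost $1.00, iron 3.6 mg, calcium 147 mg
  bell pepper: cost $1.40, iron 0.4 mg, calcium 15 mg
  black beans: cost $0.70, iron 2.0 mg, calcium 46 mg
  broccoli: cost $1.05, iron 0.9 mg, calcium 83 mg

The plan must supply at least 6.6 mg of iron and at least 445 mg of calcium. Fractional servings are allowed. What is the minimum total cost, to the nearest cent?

$3.03

At the optimum either one food covers both requirements or two foods hit both targets exactly; no other combination can be cheaper.
spinach only: max(6.6/3.6, 445/147) = 3.027 servings → $3.03.
bell pepper only: max(6.6/0.4, 445/15) = 29.67 servings → $41.53.
black beans only: max(6.6/2.0, 445/46) = 9.674 servings → $6.77.
broccoli only: max(6.6/0.9, 445/83) = 7.333 servings → $7.70.
spinach + bell pepper: intersection lies outside the first quadrant.
spinach + black beans: intersection lies outside the first quadrant.
spinach + broccoli with both tight: 0.8847 servings and 3.795 servings → $4.87.
bell pepper + black beans: the both-tight solution has a negative serving — not a feasible corner.
bell pepper + broccoli with both tight: 7.477 servings and 4.01 servings → $14.68.
black beans + broccoli with both tight: 1.182 servings and 4.706 servings → $5.77.
Cheapest feasible corner: $3.03.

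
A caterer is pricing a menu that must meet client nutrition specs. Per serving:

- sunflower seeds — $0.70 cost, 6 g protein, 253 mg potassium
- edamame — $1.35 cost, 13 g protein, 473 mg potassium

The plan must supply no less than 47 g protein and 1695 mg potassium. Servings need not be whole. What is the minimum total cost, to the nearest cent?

sunflower seeds only: max(47/6, 1695/253) = 7.833 servings → $5.48.
edamame only: max(47/13, 1695/473) = 3.615 servings → $4.88.
sunflower seeds + edamame: intersection lies outside the first quadrant.
The minimum over all feasible corners is $4.88.

$4.88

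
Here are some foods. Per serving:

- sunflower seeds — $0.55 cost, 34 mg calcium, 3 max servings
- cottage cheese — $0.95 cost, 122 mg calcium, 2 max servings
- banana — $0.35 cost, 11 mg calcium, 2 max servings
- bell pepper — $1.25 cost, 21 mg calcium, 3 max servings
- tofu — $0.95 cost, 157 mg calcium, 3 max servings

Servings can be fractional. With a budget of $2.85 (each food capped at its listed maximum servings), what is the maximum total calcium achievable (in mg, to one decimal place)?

Calcium per dollar: tofu 165.3, cottage cheese 128.4, sunflower seeds 61.82, banana 31.43, bell pepper 16.8.
Take 3 servings of tofu: spends $2.85, +471.0 mg calcium (running total 471.0 mg).
Greedy by best ratio exhausts the cost allowance optimally: 471.0 mg.

471.0 mg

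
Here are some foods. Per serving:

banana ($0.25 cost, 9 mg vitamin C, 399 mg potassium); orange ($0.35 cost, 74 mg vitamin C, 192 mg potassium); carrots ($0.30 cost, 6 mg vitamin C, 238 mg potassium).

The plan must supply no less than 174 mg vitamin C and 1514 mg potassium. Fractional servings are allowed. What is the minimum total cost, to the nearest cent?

Two binding constraints pin down two serving amounts, so the optimal mix uses at most two foods. The candidates are each food alone (scaled to the tighter of vitamin C/potassium) and each pair with both constraints tight.
banana only: max(174/9, 1514/399) = 19.33 servings → $4.83.
orange only: max(174/74, 1514/192) = 7.885 servings → $2.76.
carrots only: max(174/6, 1514/238) = 29 servings → $8.70.
banana + orange with both tight: 2.829 servings and 2.007 servings → $1.41.
banana + carrots: the both-tight solution has a negative serving — not a feasible corner.
orange + carrots with both tight: 1.964 servings and 4.777 servings → $2.12.
The minimum over all feasible corners is $1.41.

$1.41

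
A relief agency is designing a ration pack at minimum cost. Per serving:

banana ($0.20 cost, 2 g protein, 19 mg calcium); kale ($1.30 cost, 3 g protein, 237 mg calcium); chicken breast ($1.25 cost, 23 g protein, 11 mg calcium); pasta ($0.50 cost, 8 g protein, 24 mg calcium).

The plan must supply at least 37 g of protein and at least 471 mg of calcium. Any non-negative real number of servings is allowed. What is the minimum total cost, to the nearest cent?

$4.07

Two binding constraints pin down two serving amounts, so the optimal mix uses at most two foods. The candidates are each food alone (scaled to the tighter of protein/calcium) and each pair with both constraints tight.
banana only: max(37/2, 471/19) = 24.79 servings → $4.96.
kale only: max(37/3, 471/237) = 12.33 servings → $16.03.
chicken breast only: max(37/23, 471/11) = 42.82 servings → $53.52.
pasta only: max(37/8, 471/24) = 19.62 servings → $9.81.
banana + kale with both tight: 17.64 servings and 0.5731 servings → $4.27.
banana + chicken breast with both targets exact would need a negative amount; discard.
banana + pasta with both targets exact would need a negative amount; discard.
kale + chicken breast with both tight: 1.924 servings and 1.358 servings → $4.20.
kale + pasta with both tight: 1.579 servings and 4.033 servings → $4.07.
chicken breast + pasta: the both-tight solution has a negative serving — not a feasible corner.
The minimum over all feasible corners is $4.07.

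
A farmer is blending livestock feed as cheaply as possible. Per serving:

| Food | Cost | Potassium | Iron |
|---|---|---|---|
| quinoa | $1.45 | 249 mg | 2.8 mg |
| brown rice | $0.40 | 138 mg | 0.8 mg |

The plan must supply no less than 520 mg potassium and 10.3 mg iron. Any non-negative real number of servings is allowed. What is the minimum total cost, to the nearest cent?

quinoa only: max(520/249, 10.3/2.8) = 3.679 servings → $5.33.
brown rice only: max(520/138, 10.3/0.8) = 12.88 servings → $5.15.
quinoa + brown rice: intersection lies outside the first quadrant.
The minimum over all feasible corners is $5.15.

$5.15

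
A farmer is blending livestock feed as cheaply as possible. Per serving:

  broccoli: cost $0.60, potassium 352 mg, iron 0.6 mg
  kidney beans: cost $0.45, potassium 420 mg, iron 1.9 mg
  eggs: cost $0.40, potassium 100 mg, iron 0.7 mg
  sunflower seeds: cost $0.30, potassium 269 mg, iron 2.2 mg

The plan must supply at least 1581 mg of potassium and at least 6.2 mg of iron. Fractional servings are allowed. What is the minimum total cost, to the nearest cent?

$1.69

For a min-cost LP with two ≥-constraints, a basic feasible solution has at most two positive variables.
broccoli only: max(1581/352, 6.2/0.6) = 10.33 servings → $6.20.
kidney beans only: max(1581/420, 6.2/1.9) = 3.764 servings → $1.69.
eggs only: max(1581/100, 6.2/0.7) = 15.81 servings → $6.32.
sunflower seeds only: max(1581/269, 6.2/2.2) = 5.877 servings → $1.76.
broccoli + kidney beans with both tight: 0.9595 servings and 2.96 servings → $1.91.
broccoli + eggs with both tight: 2.611 servings and 6.619 servings → $4.21.
broccoli + sunflower seeds with both tight: 2.953 servings and 2.013 servings → $2.38.
kidney beans + eggs: the both-tight solution has a negative serving — not a feasible corner.
kidney beans + sunflower seeds: intersection lies outside the first quadrant.
eggs + sunflower seeds with both targets exact would need a negative amount; discard.
The minimum over all feasible corners is $1.69.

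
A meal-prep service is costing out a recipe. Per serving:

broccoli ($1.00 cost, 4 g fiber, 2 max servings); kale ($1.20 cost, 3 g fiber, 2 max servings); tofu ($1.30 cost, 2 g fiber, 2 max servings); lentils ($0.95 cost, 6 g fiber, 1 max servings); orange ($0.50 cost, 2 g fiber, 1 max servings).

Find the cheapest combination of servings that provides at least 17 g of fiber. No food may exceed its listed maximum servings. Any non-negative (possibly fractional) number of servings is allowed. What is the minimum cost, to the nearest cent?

Cost per g of fiber: lentils $0.1583, broccoli $0.2500, orange $0.2500, kale $0.4000, tofu $0.6500.
Take 1 serving of lentils: +6.0 g fiber for $0.95 (total $0.95, still need 11.0 g).
Take 2 servings of broccoli: +8.0 g fiber for $2.00 (total $2.95, still need 3.0 g).
Take 1 serving of orange: +2.0 g fiber for $0.50 (total $3.45, still need 1.0 g).
Take 0.3333 servings of kale: +1.0 g fiber for $0.40 (total $3.85, still need 0.0 g).
Greedy by cheapest-per-g is optimal for a single linear constraint, so the minimum cost is $3.85.

$3.85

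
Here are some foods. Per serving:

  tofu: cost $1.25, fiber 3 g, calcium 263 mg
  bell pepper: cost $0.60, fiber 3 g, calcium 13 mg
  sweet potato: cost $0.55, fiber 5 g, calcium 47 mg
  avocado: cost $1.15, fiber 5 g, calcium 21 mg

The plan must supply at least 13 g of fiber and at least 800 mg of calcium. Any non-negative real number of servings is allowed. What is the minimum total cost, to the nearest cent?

$4.09

Compare the cost at each extreme point of the feasible region.
tofu only: max(13/3, 800/263) = 4.333 servings → $5.42.
bell pepper only: max(13/3, 800/13) = 61.54 servings → $36.92.
sweet potato only: max(13/5, 800/47) = 17.02 servings → $9.36.
avocado only: max(13/5, 800/21) = 38.1 servings → $43.81.
tofu + bell pepper with both tight: 2.975 servings and 1.359 servings → $4.53.
tofu + sweet potato with both tight: 2.887 servings and 0.868 servings → $4.09.
tofu + avocado with both tight: 2.977 servings and 0.8139 servings → $4.66.
bell pepper + sweet potato: intersection lies outside the first quadrant.
bell pepper + avocado: intersection lies outside the first quadrant.
sweet potato + avocado: the both-tight solution has a negative serving — not a feasible corner.
So the least-cost plan costs $4.09.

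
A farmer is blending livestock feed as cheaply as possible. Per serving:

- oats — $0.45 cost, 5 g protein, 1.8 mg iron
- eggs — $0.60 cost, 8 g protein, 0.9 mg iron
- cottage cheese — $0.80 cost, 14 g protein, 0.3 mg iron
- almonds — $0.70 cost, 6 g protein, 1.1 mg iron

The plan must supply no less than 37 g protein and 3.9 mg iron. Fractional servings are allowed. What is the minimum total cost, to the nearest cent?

$2.42

For a min-cost LP with two ≥-constraints, a basic feasible solution has at most two positive variables.
oats only: max(37/5, 3.9/1.8) = 7.4 servings → $3.33.
eggs only: max(37/8, 3.9/0.9) = 4.625 servings → $2.77.
cottage cheese only: max(37/14, 3.9/0.3) = 13 servings → $10.40.
almonds only: max(37/6, 3.9/1.1) = 6.167 servings → $4.32.
oats + eggs: the both-tight solution has a negative serving — not a feasible corner.
oats + cottage cheese with both tight: 1.835 servings and 1.987 servings → $2.42.
oats + almonds with both targets exact would need a negative amount; discard.
eggs + cottage cheese with both tight: 4.265 servings and 0.2059 servings → $2.72.
eggs + almonds with both targets exact would need a negative amount; discard.
cottage cheese + almonds with both tight: 1.272 servings and 3.199 servings → $3.26.
The minimum over all feasible corners is $2.42.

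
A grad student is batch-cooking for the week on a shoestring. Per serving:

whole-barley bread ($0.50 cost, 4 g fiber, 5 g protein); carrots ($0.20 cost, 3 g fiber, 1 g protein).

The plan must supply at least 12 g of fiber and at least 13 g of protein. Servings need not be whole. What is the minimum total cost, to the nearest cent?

$1.37

For a min-cost LP with two ≥-constraints, a basic feasible solution has at most two positive variables.
whole-barley bread only: max(12/4, 13/5) = 3 servings → $1.50.
carrots only: max(12/3, 13/1) = 13 servings → $2.60.
whole-barley bread + carrots with both tight: 2.455 servings and 0.7273 servings → $1.37.
Cheapest feasible corner: $1.37.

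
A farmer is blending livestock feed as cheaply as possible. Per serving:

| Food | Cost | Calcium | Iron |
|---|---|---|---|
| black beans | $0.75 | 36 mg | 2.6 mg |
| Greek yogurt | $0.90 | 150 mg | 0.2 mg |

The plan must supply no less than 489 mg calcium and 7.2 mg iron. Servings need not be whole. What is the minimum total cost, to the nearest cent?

$4.30

Two binding constraints pin down two serving amounts, so the optimal mix uses at most two foods. The candidates are each food alone (scaled to the tighter of calcium/iron) and each pair with both constraints tight.
black beans only: max(489/36, 7.2/2.6) = 13.58 servings → $10.19.
Greek yogurt only: max(489/150, 7.2/0.2) = 36 servings → $32.40.
black beans + Greek yogurt with both tight: 2.566 servings and 2.644 servings → $4.30.
The minimum over all feasible corners is $4.30.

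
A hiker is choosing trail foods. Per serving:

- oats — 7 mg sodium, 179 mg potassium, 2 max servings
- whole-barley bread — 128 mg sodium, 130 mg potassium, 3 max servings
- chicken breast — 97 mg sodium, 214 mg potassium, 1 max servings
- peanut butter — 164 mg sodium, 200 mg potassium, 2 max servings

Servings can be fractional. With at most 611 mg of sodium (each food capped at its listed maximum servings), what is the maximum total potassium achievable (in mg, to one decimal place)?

Potassium per mg sodium: oats 25.57, chicken breast 2.206, peanut butter 1.22, whole-barley bread 1.016.
Take 2 servings of oats: uses 14 mg sodium, +358.0 mg potassium (running total 358.0 mg).
Take 1 serving of chicken breast: uses 97 mg sodium, +214.0 mg potassium (running total 572.0 mg).
Take 2 servings of peanut butter: uses 328 mg sodium, +400.0 mg potassium (running total 972.0 mg).
Take 1.344 servings of whole-barley bread: uses 172 mg sodium, +174.7 mg potassium (running total 1146.7 mg).
Greedy by best ratio exhausts the sodium allowance optimally: 1146.7 mg.

1146.7 mg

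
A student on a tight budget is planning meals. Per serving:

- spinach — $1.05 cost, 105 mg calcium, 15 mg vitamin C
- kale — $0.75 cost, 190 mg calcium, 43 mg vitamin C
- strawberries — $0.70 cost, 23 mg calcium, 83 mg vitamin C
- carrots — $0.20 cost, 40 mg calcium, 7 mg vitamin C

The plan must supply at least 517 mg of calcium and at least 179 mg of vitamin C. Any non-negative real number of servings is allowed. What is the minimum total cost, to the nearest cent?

$2.53

Two binding constraints pin down two serving amounts, so the optimal mix uses at most two foods. The candidates are each food alone (scaled to the tighter of calcium/vitamin C) and each pair with both constraints tight.
spinach only: max(517/105, 179/15) = 11.93 servings → $12.53.
kale only: max(517/190, 179/43) = 4.163 servings → $3.12.
strawberries only: max(517/23, 179/83) = 22.48 servings → $15.73.
carrots only: max(517/40, 179/7) = 25.57 servings → $5.11.
spinach + kale with both targets exact would need a negative amount; discard.
spinach + strawberries with both tight: 4.635 servings and 1.319 servings → $5.79.
spinach + carrots with both targets exact would need a negative amount; discard.
kale + strawberries with both tight: 2.625 servings and 0.7969 servings → $2.53.
kale + carrots: intersection lies outside the first quadrant.
strawberries + carrots with both tight: 1.121 servings and 12.28 servings → $3.24.
The minimum over all feasible corners is $2.53.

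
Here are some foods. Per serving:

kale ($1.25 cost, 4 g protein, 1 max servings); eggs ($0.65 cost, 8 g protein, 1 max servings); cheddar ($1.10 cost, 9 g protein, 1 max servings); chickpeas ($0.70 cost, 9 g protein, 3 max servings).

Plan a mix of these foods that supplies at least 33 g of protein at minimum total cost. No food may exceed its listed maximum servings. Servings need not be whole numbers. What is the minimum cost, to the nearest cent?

$2.59

Cost per g of protein: chickpeas $0.0778, eggs $0.0813, cheddar $0.1222, kale $0.3125.
Take 3 servings of chickpeas: +27.0 g protein for $2.10 (total $2.10, still need 6.0 g).
Take 0.75 servings of eggs: +6.0 g protein for $0.49 (total $2.59, still need 0.0 g).
Filling from the cheapest source first is optimal under one linear minimum: $2.59.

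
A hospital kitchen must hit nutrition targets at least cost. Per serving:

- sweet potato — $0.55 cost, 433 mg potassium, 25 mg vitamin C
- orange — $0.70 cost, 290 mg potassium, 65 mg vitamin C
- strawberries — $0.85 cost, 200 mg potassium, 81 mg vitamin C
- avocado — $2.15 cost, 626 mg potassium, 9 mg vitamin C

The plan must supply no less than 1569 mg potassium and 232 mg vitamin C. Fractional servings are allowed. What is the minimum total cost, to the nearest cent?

$2.96

This is a tiny linear program; its minimum lies at a vertex of the feasible set. List the vertices and price them.
sweet potato only: max(1569/433, 232/25) = 9.28 servings → $5.10.
orange only: max(1569/290, 232/65) = 5.41 servings → $3.79.
strawberries only: max(1569/200, 232/81) = 7.845 servings → $6.67.
avocado only: max(1569/626, 232/9) = 25.78 servings → $55.42.
sweet potato + orange with both tight: 1.661 servings and 2.93 servings → $2.96.
sweet potato + strawberries with both tight: 2.683 servings and 2.036 servings → $3.21.
sweet potato + avocado with both targets exact would need a negative amount; discard.
orange + strawberries: intersection lies outside the first quadrant.
orange + avocado with both tight: 3.443 servings and 0.9114 servings → $4.37.
strawberries + avocado with both tight: 2.681 servings and 1.65 servings → $5.83.
The minimum over all feasible corners is $2.96.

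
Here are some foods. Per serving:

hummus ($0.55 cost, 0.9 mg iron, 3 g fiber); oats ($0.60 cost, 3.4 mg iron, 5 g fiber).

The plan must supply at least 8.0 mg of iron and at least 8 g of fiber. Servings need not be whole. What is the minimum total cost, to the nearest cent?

$1.41

A basic optimal solution has at most two foods positive. Try each food alone and each pair with both targets met exactly.
hummus only: max(8.0/0.9, 8/3) = 8.889 servings → $4.89.
oats only: max(8.0/3.4, 8/5) = 2.353 servings → $1.41.
hummus + oats with both targets exact would need a negative amount; discard.
So the least-cost plan costs $1.41.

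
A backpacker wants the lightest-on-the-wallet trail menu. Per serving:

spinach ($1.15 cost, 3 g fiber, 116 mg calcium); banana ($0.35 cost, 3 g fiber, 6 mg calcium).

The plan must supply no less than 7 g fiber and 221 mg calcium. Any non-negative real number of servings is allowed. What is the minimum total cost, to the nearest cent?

A basic optimal solution has at most two foods positive. Try each food alone and each pair with both targets met exactly.
spinach only: max(7/3, 221/116) = 2.333 servings → $2.68.
banana only: max(7/3, 221/6) = 36.83 servings → $12.89.
spinach + banana with both tight: 1.882 servings and 0.4515 servings → $2.32.
So the least-cost plan costs $2.32.

$2.32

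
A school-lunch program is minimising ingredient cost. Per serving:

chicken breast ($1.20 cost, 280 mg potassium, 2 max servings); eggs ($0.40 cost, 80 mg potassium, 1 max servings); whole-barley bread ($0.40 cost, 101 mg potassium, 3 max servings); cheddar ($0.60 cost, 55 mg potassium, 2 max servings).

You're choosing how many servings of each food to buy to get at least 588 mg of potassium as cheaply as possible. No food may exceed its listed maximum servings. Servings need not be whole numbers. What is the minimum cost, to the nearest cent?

Cost per mg of potassium: whole-barley bread $0.0040, chicken breast $0.0043, eggs $0.0050, cheddar $0.0109.
Take 3 servings of whole-barley bread: +303.0 mg potassium for $1.20 (total $1.20, still need 285.0 mg).
Take 1.018 servings of chicken breast: +285.0 mg potassium for $1.22 (total $2.42, still need 0.0 mg).
Greedy by cheapest-per-mg is optimal for a single linear constraint, so the minimum cost is $2.42.

$2.42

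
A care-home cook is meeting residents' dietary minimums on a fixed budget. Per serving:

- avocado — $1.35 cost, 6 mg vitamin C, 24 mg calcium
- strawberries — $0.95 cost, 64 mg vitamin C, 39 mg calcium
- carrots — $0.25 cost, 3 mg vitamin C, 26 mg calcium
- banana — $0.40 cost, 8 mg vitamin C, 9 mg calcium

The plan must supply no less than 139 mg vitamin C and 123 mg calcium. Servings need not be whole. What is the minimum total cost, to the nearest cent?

$2.39

Two binding constraints pin down two serving amounts, so the optimal mix uses at most two foods. The candidates are each food alone (scaled to the tighter of vitamin C/calcium) and each pair with both constraints tight.
avocado only: max(139/6, 123/24) = 23.17 servings → $31.27.
strawberries only: max(139/64, 123/39) = 3.154 servings → $3.00.
carrots only: max(139/3, 123/26) = 46.33 servings → $11.58.
banana only: max(139/8, 123/9) = 17.38 servings → $6.95.
avocado + strawberries with both tight: 1.882 servings and 1.995 servings → $4.44.
avocado + carrots: intersection lies outside the first quadrant.
avocado + banana: intersection lies outside the first quadrant.
strawberries + carrots with both tight: 2.098 servings and 1.584 servings → $2.39.
strawberries + banana with both tight: 1.011 servings and 9.284 servings → $4.67.
carrots + banana with both targets exact would need a negative amount; discard.
The minimum over all feasible corners is $2.39.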